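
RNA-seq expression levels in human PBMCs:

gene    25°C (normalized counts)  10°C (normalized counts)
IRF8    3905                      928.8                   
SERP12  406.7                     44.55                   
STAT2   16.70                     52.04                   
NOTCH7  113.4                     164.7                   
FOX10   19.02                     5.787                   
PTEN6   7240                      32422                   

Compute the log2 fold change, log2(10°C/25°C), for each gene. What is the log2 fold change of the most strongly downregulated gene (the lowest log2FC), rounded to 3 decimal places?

log2(928.8/3905) = -2.072  (IRF8)
log2(44.55/406.7) = -3.190  (SERP12)
log2(52.04/16.70) = 1.640  (STAT2)
log2(164.7/113.4) = 0.538  (NOTCH7)
log2(5.787/19.02) = -1.717  (FOX10)
log2(32422/7240) = 2.163  (PTEN6)
SERP12 is most strongly downregulated.

-3.190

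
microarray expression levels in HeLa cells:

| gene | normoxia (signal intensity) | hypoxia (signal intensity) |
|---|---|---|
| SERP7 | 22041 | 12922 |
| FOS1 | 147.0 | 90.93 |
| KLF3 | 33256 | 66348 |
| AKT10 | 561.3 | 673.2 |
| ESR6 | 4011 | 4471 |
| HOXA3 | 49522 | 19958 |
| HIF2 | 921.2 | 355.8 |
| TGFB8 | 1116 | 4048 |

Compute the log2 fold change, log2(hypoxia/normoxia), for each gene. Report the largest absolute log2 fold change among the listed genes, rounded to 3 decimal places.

1.859

log2(12922/22041) = -0.770  (SERP7)
log2(90.93/147.0) = -0.693  (FOS1)
log2(66348/33256) = 0.996  (KLF3)
log2(673.2/561.3) = 0.262  (AKT10)
log2(4471/4011) = 0.157  (ESR6)
log2(19958/49522) = -1.311  (HOXA3)
log2(355.8/921.2) = -1.372  (HIF2)
log2(4048/1116) = 1.859  (TGFB8)
The largest magnitude belongs to TGFB8.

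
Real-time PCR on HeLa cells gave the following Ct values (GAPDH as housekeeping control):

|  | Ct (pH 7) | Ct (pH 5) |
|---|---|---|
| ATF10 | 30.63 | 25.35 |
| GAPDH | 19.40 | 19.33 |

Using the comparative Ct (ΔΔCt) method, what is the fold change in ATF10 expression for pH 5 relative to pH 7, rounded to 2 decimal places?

ΔCt(pH 7) = 30.630 − 19.400 = 11.230
ΔCt(pH 5) = 25.350 − 19.330 = 6.020
ΔΔCt = 6.020 − 11.230 = -5.210
Fold change = 2^(−(-5.210)) = 2^5.210 = 37.014

37.01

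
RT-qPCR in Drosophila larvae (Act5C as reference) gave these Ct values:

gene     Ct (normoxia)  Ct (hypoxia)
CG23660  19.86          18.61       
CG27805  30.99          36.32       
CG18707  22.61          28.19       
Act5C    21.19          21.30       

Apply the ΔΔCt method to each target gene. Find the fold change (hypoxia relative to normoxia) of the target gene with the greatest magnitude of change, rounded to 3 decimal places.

0.023

CG23660: ΔΔCt = (18.61−21.30) − (19.86−21.19) = -2.69 − (-1.33) = -1.36; fold change = 2^1.36 = 2.567
CG27805: ΔΔCt = (36.32−21.30) − (30.99−21.19) = 15.02 − 9.80 = 5.22; fold change = 2^-5.22 = 0.027
CG18707: ΔΔCt = (28.19−21.30) − (22.61−21.19) = 6.89 − 1.42 = 5.47; fold change = 2^-5.47 = 0.023
CG18707 has the largest |ΔΔCt| = 5.47.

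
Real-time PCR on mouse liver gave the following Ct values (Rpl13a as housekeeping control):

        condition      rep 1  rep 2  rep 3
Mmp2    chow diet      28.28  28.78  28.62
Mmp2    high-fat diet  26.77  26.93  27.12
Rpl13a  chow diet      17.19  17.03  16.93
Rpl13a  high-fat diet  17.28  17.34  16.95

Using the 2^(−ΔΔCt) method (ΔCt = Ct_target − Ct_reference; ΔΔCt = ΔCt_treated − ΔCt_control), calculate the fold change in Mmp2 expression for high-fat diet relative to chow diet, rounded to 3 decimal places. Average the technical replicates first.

3.387

Mean Ct: Mmp2 chow diet 28.560; Mmp2 high-fat diet 26.940; Rpl13a chow diet 17.050; Rpl13a high-fat diet 17.190
ΔCt(chow diet) = 28.560 − 17.050 = 11.510
ΔCt(high-fat diet) = 26.940 − 17.190 = 9.750
ΔΔCt = 9.750 − 11.510 = -1.760
Fold change = 2^(−(-1.760)) = 2^1.760 = 3.3870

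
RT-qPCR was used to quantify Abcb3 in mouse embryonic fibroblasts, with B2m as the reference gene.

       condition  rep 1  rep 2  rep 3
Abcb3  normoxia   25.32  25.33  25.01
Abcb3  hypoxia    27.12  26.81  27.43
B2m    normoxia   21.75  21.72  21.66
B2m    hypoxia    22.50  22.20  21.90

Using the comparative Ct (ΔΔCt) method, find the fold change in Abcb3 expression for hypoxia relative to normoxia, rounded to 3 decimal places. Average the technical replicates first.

Mean Ct: Abcb3 normoxia 25.220; Abcb3 hypoxia 27.120; B2m normoxia 21.710; B2m hypoxia 22.200
ΔCt(normoxia) = 25.220 − 21.710 = 3.510
ΔCt(hypoxia) = 27.120 − 22.200 = 4.920
ΔΔCt = 4.920 − 3.510 = 1.410
Fold change = 2^(−1.410) = 0.3763

0.376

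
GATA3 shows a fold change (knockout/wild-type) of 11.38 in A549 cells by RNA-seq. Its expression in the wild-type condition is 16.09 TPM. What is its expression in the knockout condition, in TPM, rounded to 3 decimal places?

183.104

knockout expression = 16.09 × 11.38 = 183.104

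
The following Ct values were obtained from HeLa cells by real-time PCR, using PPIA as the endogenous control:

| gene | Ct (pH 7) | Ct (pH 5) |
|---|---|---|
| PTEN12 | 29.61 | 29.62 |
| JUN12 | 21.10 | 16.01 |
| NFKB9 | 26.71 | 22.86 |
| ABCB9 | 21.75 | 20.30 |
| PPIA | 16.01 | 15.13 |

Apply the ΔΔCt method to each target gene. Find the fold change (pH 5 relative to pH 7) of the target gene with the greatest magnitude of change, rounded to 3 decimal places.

PTEN12: ΔΔCt = (29.62−15.13) − (29.61−16.01) = 14.49 − 13.60 = 0.89; fold change = 2^-0.89 = 0.540
JUN12: ΔΔCt = (16.01−15.13) − (21.10−16.01) = 0.88 − 5.09 = -4.21; fold change = 2^4.21 = 18.507
NFKB9: ΔΔCt = (22.86−15.13) − (26.71−16.01) = 7.73 − 10.70 = -2.97; fold change = 2^2.97 = 7.835
ABCB9: ΔΔCt = (20.30−15.13) − (21.75−16.01) = 5.17 − 5.74 = -0.57; fold change = 2^0.57 = 1.485
JUN12 has the largest |ΔΔCt| = 4.21.

18.507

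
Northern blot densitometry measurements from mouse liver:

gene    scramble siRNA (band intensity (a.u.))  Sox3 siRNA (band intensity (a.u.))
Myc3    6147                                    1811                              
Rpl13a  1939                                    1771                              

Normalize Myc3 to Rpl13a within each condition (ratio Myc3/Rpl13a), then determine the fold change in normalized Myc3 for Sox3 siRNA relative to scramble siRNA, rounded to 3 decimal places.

0.323

Myc3/Rpl13a (scramble siRNA) = 6147 / 1939 = 3.1702
Myc3/Rpl13a (Sox3 siRNA) = 1811 / 1771 = 1.0226
Fold change = 1.0226 / 3.1702 = 0.3226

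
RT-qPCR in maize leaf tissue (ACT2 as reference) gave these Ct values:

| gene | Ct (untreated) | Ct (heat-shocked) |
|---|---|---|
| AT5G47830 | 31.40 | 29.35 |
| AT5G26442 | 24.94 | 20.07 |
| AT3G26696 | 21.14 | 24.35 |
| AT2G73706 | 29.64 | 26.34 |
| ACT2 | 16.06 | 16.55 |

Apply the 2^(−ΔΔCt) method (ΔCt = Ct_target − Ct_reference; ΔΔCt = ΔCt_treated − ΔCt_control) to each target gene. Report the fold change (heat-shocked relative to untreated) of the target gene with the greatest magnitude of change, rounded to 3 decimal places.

AT5G47830: ΔΔCt = (29.35−16.55) − (31.40−16.06) = 12.80 − 15.34 = -2.54; fold change = 2^2.54 = 5.816
AT5G26442: ΔΔCt = (20.07−16.55) − (24.94−16.06) = 3.52 − 8.88 = -5.36; fold change = 2^5.36 = 41.070
AT3G26696: ΔΔCt = (24.35−16.55) − (21.14−16.06) = 7.80 − 5.08 = 2.72; fold change = 2^-2.72 = 0.152
AT2G73706: ΔΔCt = (26.34−16.55) − (29.64−16.06) = 9.79 − 13.58 = -3.79; fold change = 2^3.79 = 13.833
AT5G26442 has the largest |ΔΔCt| = 5.36.

41.070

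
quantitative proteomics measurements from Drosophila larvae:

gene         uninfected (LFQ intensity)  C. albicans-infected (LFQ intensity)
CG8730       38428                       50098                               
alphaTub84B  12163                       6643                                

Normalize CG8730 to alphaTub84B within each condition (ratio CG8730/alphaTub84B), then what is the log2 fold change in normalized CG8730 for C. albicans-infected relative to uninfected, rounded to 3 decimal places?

CG8730/alphaTub84B (uninfected) = 38428 / 12163 = 3.1594
CG8730/alphaTub84B (C. albicans-infected) = 50098 / 6643 = 7.5415
Fold change = 7.5415 / 3.1594 = 2.3870
log2(2.3870) = 1.2552

1.255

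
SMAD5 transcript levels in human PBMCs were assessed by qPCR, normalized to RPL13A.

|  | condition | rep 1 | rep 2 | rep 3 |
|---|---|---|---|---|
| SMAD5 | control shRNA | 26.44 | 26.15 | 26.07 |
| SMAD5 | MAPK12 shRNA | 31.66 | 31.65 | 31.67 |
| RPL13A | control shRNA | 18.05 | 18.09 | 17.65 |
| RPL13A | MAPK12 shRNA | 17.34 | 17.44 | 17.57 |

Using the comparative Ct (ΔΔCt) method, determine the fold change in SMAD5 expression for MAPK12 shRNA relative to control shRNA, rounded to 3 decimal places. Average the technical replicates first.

0.017

Mean Ct: SMAD5 control shRNA 26.220; SMAD5 MAPK12 shRNA 31.660; RPL13A control shRNA 17.930; RPL13A MAPK12 shRNA 17.450
ΔCt(control shRNA) = 26.220 − 17.930 = 8.290
ΔCt(MAPK12 shRNA) = 31.660 − 17.450 = 14.210
ΔΔCt = 14.210 − 8.290 = 5.920
Fold change = 2^(−5.920) = 0.0165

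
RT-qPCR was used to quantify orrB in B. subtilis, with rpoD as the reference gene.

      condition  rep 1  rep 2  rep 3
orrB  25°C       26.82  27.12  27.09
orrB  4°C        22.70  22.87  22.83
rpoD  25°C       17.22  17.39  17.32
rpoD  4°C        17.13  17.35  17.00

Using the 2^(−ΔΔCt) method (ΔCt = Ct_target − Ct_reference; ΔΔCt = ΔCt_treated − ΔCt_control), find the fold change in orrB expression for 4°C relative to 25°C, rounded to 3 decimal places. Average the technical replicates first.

Mean Ct: orrB 25°C 27.010; orrB 4°C 22.800; rpoD 25°C 17.310; rpoD 4°C 17.160
ΔCt(25°C) = 27.010 − 17.310 = 9.700
ΔCt(4°C) = 22.800 − 17.160 = 5.640
ΔΔCt = 5.640 − 9.700 = -4.060
Fold change = 2^(−(-4.060)) = 2^4.060 = 16.6795

16.679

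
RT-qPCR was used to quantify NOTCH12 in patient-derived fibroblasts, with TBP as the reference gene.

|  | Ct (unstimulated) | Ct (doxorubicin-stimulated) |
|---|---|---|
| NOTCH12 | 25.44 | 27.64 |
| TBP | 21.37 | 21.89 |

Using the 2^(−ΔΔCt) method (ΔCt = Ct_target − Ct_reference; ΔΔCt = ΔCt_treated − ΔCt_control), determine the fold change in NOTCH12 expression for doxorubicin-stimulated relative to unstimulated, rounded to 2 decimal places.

0.31

ΔCt(unstimulated) = 25.440 − 21.370 = 4.070
ΔCt(doxorubicin-stimulated) = 27.640 − 21.890 = 5.750
ΔΔCt = 5.750 − 4.070 = 1.680
Fold change = 2^(−1.680) = 0.312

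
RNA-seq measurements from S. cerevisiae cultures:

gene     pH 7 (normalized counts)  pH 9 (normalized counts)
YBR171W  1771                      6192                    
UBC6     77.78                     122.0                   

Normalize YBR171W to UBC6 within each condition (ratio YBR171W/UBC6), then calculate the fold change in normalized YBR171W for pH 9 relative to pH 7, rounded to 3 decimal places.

2.229

YBR171W/UBC6 (pH 7) = 1771 / 77.78 = 22.769
YBR171W/UBC6 (pH 9) = 6192 / 122.0 = 50.754
Fold change = 50.754 / 22.769 = 2.2291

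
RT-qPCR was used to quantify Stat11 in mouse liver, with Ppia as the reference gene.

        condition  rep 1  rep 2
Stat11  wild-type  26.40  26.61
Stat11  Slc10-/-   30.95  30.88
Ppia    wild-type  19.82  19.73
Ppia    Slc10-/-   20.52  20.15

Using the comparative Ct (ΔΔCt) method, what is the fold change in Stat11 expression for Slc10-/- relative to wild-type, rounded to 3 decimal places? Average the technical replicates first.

Mean Ct: Stat11 wild-type 26.505; Stat11 Slc10-/- 30.915; Ppia wild-type 19.775; Ppia Slc10-/- 20.335
ΔCt(wild-type) = 26.505 − 19.775 = 6.730
ΔCt(Slc10-/-) = 30.915 − 20.335 = 10.580
ΔΔCt = 10.580 − 6.730 = 3.850
Fold change = 2^(−3.850) = 0.0693

0.069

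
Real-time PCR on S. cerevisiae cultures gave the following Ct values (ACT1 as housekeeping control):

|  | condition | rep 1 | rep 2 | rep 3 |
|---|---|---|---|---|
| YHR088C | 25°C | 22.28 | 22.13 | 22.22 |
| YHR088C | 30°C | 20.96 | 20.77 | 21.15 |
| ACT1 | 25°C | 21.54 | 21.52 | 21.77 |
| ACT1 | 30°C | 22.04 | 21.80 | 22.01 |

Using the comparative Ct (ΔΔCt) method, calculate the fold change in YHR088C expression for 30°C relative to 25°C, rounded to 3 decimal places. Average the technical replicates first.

3.010

Mean Ct: YHR088C 25°C 22.210; YHR088C 30°C 20.960; ACT1 25°C 21.610; ACT1 30°C 21.950
ΔCt(25°C) = 22.210 − 21.610 = 0.600
ΔCt(30°C) = 20.960 − 21.950 = -0.990
ΔΔCt = -0.990 − 0.600 = -1.590
Fold change = 2^(−(-1.590)) = 2^1.590 = 3.0105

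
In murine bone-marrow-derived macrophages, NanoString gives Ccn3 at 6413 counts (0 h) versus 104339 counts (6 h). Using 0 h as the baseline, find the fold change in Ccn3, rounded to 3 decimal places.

Fold change = 104339 / 6413 = 16.2699
Ccn3 is upregulated.

16.270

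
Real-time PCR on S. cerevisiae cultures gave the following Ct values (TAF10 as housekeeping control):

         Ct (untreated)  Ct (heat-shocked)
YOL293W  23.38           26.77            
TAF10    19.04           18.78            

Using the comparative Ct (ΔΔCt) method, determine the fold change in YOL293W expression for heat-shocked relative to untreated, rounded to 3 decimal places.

0.080

ΔCt(untreated) = 23.380 − 19.040 = 4.340
ΔCt(heat-shocked) = 26.770 − 18.780 = 7.990
ΔΔCt = 7.990 − 4.340 = 3.650
Fold change = 2^(−3.650) = 0.0797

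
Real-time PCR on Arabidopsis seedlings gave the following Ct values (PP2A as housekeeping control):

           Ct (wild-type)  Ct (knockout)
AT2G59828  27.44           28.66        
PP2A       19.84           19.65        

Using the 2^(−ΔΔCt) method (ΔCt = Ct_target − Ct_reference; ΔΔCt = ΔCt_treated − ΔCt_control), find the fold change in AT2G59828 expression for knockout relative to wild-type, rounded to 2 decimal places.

ΔCt(wild-type) = 27.440 − 19.840 = 7.600
ΔCt(knockout) = 28.660 − 19.650 = 9.010
ΔΔCt = 9.010 − 7.600 = 1.410
Fold change = 2^(−1.410) = 0.376

0.38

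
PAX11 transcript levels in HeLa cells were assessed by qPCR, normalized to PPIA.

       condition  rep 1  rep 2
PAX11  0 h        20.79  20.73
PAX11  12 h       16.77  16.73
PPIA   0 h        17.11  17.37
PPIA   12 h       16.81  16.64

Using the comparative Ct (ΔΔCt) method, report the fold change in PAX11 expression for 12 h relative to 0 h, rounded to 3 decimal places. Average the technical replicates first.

11.275

Mean Ct: PAX11 0 h 20.760; PAX11 12 h 16.750; PPIA 0 h 17.240; PPIA 12 h 16.725
ΔCt(0 h) = 20.760 − 17.240 = 3.520
ΔCt(12 h) = 16.750 − 16.725 = 0.025
ΔΔCt = 0.025 − 3.520 = -3.495
Fold change = 2^(−(-3.495)) = 2^3.495 = 11.2746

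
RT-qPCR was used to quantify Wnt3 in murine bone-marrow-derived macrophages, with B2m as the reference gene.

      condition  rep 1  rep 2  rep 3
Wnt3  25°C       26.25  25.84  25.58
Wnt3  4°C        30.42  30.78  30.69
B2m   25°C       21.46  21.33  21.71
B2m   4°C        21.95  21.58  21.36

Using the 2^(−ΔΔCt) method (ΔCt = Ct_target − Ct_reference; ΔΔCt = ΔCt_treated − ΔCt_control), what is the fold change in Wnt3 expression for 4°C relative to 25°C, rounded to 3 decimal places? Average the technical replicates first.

Mean Ct: Wnt3 25°C 25.890; Wnt3 4°C 30.630; B2m 25°C 21.500; B2m 4°C 21.630
ΔCt(25°C) = 25.890 − 21.500 = 4.390
ΔCt(4°C) = 30.630 − 21.630 = 9.000
ΔΔCt = 9.000 − 4.390 = 4.610
Fold change = 2^(−4.610) = 0.0409

0.041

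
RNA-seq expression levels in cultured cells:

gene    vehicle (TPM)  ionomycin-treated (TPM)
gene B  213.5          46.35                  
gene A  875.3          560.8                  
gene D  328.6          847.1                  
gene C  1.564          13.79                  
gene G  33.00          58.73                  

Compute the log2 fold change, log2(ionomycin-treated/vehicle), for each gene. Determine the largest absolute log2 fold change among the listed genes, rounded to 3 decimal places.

3.140

log2(46.35/213.5) = -2.204  (gene B)
log2(560.8/875.3) = -0.642  (gene A)
log2(847.1/328.6) = 1.366  (gene D)
log2(13.79/1.564) = 3.140  (gene C)
log2(58.73/33.00) = 0.832  (gene G)
The largest magnitude belongs to gene C.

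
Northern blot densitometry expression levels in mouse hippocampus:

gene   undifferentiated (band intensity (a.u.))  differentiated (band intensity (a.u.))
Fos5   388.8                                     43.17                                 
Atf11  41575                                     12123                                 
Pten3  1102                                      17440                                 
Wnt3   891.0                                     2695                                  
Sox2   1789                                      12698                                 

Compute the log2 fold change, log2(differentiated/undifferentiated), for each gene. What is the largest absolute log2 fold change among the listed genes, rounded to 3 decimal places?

3.984

log2(43.17/388.8) = -3.171  (Fos5)
log2(12123/41575) = -1.778  (Atf11)
log2(17440/1102) = 3.984  (Pten3)
log2(2695/891.0) = 1.597  (Wnt3)
log2(12698/1789) = 2.827  (Sox2)
The largest magnitude belongs to Pten3.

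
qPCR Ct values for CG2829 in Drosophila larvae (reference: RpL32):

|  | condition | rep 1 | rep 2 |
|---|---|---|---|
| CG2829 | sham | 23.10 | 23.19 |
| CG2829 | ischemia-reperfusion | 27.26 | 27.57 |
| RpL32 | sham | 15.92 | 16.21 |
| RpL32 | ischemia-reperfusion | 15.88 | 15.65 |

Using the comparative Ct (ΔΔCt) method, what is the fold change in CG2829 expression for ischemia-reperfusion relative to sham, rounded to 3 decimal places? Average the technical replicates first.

0.042

Mean Ct: CG2829 sham 23.145; CG2829 ischemia-reperfusion 27.415; RpL32 sham 16.065; RpL32 ischemia-reperfusion 15.765
ΔCt(sham) = 23.145 − 16.065 = 7.080
ΔCt(ischemia-reperfusion) = 27.415 − 15.765 = 11.650
ΔΔCt = 11.650 − 7.080 = 4.570
Fold change = 2^(−4.570) = 0.0421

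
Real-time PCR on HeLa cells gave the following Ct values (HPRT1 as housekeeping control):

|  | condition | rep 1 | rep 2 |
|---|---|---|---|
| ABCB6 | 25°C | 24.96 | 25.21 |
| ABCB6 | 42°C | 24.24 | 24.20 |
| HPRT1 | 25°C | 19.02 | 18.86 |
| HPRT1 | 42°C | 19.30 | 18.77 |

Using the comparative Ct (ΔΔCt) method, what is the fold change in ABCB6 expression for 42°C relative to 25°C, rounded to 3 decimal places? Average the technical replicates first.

Mean Ct: ABCB6 25°C 25.085; ABCB6 42°C 24.220; HPRT1 25°C 18.940; HPRT1 42°C 19.035
ΔCt(25°C) = 25.085 − 18.940 = 6.145
ΔCt(42°C) = 24.220 − 19.035 = 5.185
ΔΔCt = 5.185 − 6.145 = -0.960
Fold change = 2^(−(-0.960)) = 2^0.960 = 1.9453

1.945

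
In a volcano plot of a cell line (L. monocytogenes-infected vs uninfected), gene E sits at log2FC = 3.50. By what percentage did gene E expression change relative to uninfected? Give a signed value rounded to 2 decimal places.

Fold change = 2^(3.50) = 11.3137
Percent change = (FC − 1) × 100% = (11.3137 − 1) × 100 = 1031.37%

1031.37%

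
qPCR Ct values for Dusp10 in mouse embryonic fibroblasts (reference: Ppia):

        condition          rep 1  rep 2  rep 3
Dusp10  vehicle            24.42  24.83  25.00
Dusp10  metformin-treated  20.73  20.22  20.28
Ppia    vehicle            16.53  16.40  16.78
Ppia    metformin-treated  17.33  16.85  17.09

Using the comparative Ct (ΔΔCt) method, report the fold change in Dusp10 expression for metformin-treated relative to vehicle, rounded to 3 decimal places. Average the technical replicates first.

Mean Ct: Dusp10 vehicle 24.750; Dusp10 metformin-treated 20.410; Ppia vehicle 16.570; Ppia metformin-treated 17.090
ΔCt(vehicle) = 24.750 − 16.570 = 8.180
ΔCt(metformin-treated) = 20.410 − 17.090 = 3.320
ΔΔCt = 3.320 − 8.180 = -4.860
Fold change = 2^(−(-4.860)) = 2^4.860 = 29.0406

29.041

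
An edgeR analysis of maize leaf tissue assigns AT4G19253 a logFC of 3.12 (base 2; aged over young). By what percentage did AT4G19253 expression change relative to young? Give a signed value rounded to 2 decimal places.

Fold change = 2^(3.12) = 8.6939
Percent change = (FC − 1) × 100% = (8.6939 − 1) × 100 = 769.39%

769.39%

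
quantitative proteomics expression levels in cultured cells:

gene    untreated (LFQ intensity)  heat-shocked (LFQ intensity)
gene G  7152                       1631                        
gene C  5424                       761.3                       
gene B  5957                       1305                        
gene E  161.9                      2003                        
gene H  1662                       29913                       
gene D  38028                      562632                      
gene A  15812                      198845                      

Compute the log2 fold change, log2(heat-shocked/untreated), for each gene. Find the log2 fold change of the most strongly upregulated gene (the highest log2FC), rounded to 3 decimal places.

log2(1631/7152) = -2.133  (gene G)
log2(761.3/5424) = -2.833  (gene C)
log2(1305/5957) = -2.191  (gene B)
log2(2003/161.9) = 3.629  (gene E)
log2(29913/1662) = 4.170  (gene H)
log2(562632/38028) = 3.887  (gene D)
log2(198845/15812) = 3.653  (gene A)
gene H is most strongly upregulated.

4.170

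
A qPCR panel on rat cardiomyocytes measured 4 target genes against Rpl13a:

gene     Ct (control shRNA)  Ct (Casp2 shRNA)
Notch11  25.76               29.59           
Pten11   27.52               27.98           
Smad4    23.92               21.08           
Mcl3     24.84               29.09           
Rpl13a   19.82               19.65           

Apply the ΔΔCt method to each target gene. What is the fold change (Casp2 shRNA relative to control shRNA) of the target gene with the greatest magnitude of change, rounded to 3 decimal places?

Notch11: ΔΔCt = (29.59−19.65) − (25.76−19.82) = 9.94 − 5.94 = 4.00; fold change = 2^-4.00 = 0.062
Pten11: ΔΔCt = (27.98−19.65) − (27.52−19.82) = 8.33 − 7.70 = 0.63; fold change = 2^-0.63 = 0.646
Smad4: ΔΔCt = (21.08−19.65) − (23.92−19.82) = 1.43 − 4.10 = -2.67; fold change = 2^2.67 = 6.364
Mcl3: ΔΔCt = (29.09−19.65) − (24.84−19.82) = 9.44 − 5.02 = 4.42; fold change = 2^-4.42 = 0.047
Mcl3 has the largest |ΔΔCt| = 4.42.

0.047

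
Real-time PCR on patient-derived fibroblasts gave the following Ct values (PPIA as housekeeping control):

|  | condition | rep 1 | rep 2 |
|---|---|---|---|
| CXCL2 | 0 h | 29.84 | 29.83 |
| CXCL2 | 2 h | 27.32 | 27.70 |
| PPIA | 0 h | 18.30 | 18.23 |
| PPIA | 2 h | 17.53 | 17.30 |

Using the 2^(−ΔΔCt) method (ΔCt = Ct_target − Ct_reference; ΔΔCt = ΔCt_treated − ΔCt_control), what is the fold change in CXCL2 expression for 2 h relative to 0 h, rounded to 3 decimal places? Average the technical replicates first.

Mean Ct: CXCL2 0 h 29.835; CXCL2 2 h 27.510; PPIA 0 h 18.265; PPIA 2 h 17.415
ΔCt(0 h) = 29.835 − 18.265 = 11.570
ΔCt(2 h) = 27.510 − 17.415 = 10.095
ΔΔCt = 10.095 − 11.570 = -1.475
Fold change = 2^(−(-1.475)) = 2^1.475 = 2.7798

2.780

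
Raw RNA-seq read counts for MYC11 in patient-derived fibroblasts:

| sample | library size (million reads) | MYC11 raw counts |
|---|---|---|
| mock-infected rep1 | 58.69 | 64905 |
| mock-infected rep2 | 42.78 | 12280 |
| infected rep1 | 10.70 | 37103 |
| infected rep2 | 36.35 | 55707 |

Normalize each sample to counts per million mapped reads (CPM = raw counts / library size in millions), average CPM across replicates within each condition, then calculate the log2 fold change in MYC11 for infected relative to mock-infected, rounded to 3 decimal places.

1.844

CPM(mock-infected rep1) = 64905 / 58.69 = 1105.8954
CPM(mock-infected rep2) = 12280 / 42.78 = 287.0500
CPM(infected rep1) = 37103 / 10.70 = 3467.5701
CPM(infected rep2) = 55707 / 36.35 = 1532.5172
mean CPM(mock-infected) = 696.4727; mean CPM(infected) = 2500.0436
Fold change = 2500.0436 / 696.4727 = 3.58958
log2(3.58958) = 1.8438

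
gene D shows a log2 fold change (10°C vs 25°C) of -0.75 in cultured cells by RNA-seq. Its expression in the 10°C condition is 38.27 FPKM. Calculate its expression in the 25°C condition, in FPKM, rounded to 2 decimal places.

Fold change = 2^(-0.75) = 0.5946
25°C expression = 38.27 / 0.5946 = 64.36

64.36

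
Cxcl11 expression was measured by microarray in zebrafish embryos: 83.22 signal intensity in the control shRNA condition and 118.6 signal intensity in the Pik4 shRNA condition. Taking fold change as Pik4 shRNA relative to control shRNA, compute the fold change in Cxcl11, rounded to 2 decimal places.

Fold change = 118.6 / 83.22 = 1.425
Cxcl11 is upregulated.

1.43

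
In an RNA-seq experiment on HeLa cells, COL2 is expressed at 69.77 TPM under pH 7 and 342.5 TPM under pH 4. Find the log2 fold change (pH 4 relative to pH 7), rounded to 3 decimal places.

2.295

Fold change = 342.5 / 69.77 = 4.9090
log2(4.9090) = 2.2954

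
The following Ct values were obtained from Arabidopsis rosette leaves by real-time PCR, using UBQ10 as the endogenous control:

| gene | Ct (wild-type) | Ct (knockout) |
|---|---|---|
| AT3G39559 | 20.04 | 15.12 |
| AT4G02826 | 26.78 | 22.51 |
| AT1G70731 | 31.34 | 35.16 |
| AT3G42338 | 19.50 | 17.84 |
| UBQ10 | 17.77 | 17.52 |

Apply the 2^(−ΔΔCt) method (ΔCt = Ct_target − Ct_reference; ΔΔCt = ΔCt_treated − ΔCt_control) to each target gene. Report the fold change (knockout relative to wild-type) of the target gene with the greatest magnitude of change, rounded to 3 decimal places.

25.457

AT3G39559: ΔΔCt = (15.12−17.52) − (20.04−17.77) = -2.40 − 2.27 = -4.67; fold change = 2^4.67 = 25.457
AT4G02826: ΔΔCt = (22.51−17.52) − (26.78−17.77) = 4.99 − 9.01 = -4.02; fold change = 2^4.02 = 16.223
AT1G70731: ΔΔCt = (35.16−17.52) − (31.34−17.77) = 17.64 − 13.57 = 4.07; fold change = 2^-4.07 = 0.060
AT3G42338: ΔΔCt = (17.84−17.52) − (19.50−17.77) = 0.32 − 1.73 = -1.41; fold change = 2^1.41 = 2.657
AT3G39559 has the largest |ΔΔCt| = 4.67.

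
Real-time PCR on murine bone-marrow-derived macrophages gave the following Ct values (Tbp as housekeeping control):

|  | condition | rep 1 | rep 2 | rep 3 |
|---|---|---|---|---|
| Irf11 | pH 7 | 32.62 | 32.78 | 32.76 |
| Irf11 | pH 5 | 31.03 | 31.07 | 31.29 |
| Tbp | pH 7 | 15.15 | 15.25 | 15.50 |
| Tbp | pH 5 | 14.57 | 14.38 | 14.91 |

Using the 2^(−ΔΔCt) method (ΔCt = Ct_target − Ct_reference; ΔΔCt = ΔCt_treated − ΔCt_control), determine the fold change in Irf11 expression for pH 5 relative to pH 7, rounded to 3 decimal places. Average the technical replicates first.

1.879

Mean Ct: Irf11 pH 7 32.720; Irf11 pH 5 31.130; Tbp pH 7 15.300; Tbp pH 5 14.620
ΔCt(pH 7) = 32.720 − 15.300 = 17.420
ΔCt(pH 5) = 31.130 − 14.620 = 16.510
ΔΔCt = 16.510 − 17.420 = -0.910
Fold change = 2^(−(-0.910)) = 2^0.910 = 1.8790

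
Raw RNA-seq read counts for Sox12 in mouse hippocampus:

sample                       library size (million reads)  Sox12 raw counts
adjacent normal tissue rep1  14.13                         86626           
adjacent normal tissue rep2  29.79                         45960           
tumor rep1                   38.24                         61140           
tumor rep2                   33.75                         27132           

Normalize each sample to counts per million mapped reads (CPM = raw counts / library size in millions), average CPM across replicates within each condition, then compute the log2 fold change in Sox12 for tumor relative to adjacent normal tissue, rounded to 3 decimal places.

CPM(adjacent normal tissue rep1) = 86626 / 14.13 = 6130.6440
CPM(adjacent normal tissue rep2) = 45960 / 29.79 = 1542.7996
CPM(tumor rep1) = 61140 / 38.24 = 1598.8494
CPM(tumor rep2) = 27132 / 33.75 = 803.9111
mean CPM(adjacent normal tissue) = 3836.7218; mean CPM(tumor) = 1201.3802
Fold change = 1201.3802 / 3836.7218 = 0.31313
log2(0.31313) = -1.6752

-1.675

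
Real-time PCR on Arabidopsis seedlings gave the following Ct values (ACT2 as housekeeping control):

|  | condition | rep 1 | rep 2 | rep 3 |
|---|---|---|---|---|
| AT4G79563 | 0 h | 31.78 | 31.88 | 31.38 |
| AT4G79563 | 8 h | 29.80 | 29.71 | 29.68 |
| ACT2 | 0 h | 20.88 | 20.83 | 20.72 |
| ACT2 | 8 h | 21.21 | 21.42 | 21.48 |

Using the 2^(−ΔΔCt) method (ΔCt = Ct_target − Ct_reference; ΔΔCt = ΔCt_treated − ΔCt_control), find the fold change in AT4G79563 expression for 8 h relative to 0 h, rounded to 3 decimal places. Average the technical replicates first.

5.696

Mean Ct: AT4G79563 0 h 31.680; AT4G79563 8 h 29.730; ACT2 0 h 20.810; ACT2 8 h 21.370
ΔCt(0 h) = 31.680 − 20.810 = 10.870
ΔCt(8 h) = 29.730 − 21.370 = 8.360
ΔΔCt = 8.360 − 10.870 = -2.510
Fold change = 2^(−(-2.510)) = 2^2.510 = 5.6962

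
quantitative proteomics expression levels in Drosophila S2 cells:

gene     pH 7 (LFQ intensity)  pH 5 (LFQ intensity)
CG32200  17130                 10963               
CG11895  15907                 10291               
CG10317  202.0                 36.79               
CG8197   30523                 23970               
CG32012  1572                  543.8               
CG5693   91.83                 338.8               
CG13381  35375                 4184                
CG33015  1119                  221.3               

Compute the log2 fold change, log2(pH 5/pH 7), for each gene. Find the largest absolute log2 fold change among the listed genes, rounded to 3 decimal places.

log2(10963/17130) = -0.644  (CG32200)
log2(10291/15907) = -0.628  (CG11895)
log2(36.79/202.0) = -2.457  (CG10317)
log2(23970/30523) = -0.349  (CG8197)
log2(543.8/1572) = -1.531  (CG32012)
log2(338.8/91.83) = 1.883  (CG5693)
log2(4184/35375) = -3.080  (CG13381)
log2(221.3/1119) = -2.338  (CG33015)
The largest magnitude belongs to CG13381.

3.080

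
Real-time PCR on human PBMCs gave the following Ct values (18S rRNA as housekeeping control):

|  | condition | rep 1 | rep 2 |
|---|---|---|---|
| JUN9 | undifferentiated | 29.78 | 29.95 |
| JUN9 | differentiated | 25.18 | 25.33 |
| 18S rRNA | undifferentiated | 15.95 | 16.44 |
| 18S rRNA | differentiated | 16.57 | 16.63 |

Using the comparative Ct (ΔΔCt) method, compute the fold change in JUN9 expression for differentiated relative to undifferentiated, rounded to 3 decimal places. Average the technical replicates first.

32.334

Mean Ct: JUN9 undifferentiated 29.865; JUN9 differentiated 25.255; 18S rRNA undifferentiated 16.195; 18S rRNA differentiated 16.600
ΔCt(undifferentiated) = 29.865 − 16.195 = 13.670
ΔCt(differentiated) = 25.255 − 16.600 = 8.655
ΔΔCt = 8.655 − 13.670 = -5.015
Fold change = 2^(−(-5.015)) = 2^5.015 = 32.3344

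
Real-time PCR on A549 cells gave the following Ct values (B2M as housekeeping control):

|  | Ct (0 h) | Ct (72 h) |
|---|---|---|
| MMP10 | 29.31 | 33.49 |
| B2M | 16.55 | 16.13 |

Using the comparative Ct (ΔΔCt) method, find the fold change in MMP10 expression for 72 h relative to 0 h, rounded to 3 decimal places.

ΔCt(0 h) = 29.310 − 16.550 = 12.760
ΔCt(72 h) = 33.490 − 16.130 = 17.360
ΔΔCt = 17.360 − 12.760 = 4.600
Fold change = 2^(−4.600) = 0.0412

0.041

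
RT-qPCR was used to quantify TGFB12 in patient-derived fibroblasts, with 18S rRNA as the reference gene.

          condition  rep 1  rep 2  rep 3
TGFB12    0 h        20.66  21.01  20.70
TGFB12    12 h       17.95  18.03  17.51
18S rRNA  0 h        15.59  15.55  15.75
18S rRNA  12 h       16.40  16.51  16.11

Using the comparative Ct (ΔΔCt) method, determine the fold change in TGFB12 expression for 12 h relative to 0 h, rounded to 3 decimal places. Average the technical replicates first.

Mean Ct: TGFB12 0 h 20.790; TGFB12 12 h 17.830; 18S rRNA 0 h 15.630; 18S rRNA 12 h 16.340
ΔCt(0 h) = 20.790 − 15.630 = 5.160
ΔCt(12 h) = 17.830 − 16.340 = 1.490
ΔΔCt = 1.490 − 5.160 = -3.670
Fold change = 2^(−(-3.670)) = 2^3.670 = 12.7286

12.729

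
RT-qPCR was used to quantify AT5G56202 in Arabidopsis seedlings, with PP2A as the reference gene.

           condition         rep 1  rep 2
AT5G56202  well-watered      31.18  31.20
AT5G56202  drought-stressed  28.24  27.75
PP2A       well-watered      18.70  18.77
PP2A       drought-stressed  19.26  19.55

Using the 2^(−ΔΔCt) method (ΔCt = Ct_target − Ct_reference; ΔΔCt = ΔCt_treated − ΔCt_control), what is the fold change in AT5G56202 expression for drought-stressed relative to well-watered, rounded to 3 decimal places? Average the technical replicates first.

Mean Ct: AT5G56202 well-watered 31.190; AT5G56202 drought-stressed 27.995; PP2A well-watered 18.735; PP2A drought-stressed 19.405
ΔCt(well-watered) = 31.190 − 18.735 = 12.455
ΔCt(drought-stressed) = 27.995 − 19.405 = 8.590
ΔΔCt = 8.590 − 12.455 = -3.865
Fold change = 2^(−(-3.865)) = 2^3.865 = 14.5707

14.571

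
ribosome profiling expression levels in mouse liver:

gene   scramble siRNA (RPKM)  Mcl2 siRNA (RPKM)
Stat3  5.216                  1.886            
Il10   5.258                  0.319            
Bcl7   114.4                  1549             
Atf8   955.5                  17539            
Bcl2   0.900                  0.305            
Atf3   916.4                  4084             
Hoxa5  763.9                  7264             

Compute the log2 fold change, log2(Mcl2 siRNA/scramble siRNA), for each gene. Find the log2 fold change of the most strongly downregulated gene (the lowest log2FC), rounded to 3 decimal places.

log2(1.886/5.216) = -1.468  (Stat3)
log2(0.319/5.258) = -4.043  (Il10)
log2(1549/114.4) = 3.759  (Bcl7)
log2(17539/955.5) = 4.198  (Atf8)
log2(0.305/0.900) = -1.561  (Bcl2)
log2(4084/916.4) = 2.156  (Atf3)
log2(7264/763.9) = 3.249  (Hoxa5)
Il10 is most strongly downregulated.

-4.043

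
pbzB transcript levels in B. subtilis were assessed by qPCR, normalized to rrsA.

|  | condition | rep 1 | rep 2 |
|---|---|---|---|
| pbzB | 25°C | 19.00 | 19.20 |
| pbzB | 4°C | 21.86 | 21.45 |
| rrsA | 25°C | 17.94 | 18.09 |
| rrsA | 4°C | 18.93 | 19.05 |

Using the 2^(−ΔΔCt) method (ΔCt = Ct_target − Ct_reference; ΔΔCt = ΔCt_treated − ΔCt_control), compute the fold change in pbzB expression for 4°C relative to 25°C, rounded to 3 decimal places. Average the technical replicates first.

0.334

Mean Ct: pbzB 25°C 19.100; pbzB 4°C 21.655; rrsA 25°C 18.015; rrsA 4°C 18.990
ΔCt(25°C) = 19.100 − 18.015 = 1.085
ΔCt(4°C) = 21.655 − 18.990 = 2.665
ΔΔCt = 2.665 − 1.085 = 1.580
Fold change = 2^(−1.580) = 0.3345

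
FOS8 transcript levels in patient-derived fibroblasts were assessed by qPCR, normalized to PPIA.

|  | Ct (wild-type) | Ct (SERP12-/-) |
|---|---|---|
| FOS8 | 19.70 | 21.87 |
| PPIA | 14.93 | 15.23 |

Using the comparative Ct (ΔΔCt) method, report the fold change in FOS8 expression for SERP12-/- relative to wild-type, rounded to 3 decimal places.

ΔCt(wild-type) = 19.700 − 14.930 = 4.770
ΔCt(SERP12-/-) = 21.870 − 15.230 = 6.640
ΔΔCt = 6.640 − 4.770 = 1.870
Fold change = 2^(−1.870) = 0.2736

0.274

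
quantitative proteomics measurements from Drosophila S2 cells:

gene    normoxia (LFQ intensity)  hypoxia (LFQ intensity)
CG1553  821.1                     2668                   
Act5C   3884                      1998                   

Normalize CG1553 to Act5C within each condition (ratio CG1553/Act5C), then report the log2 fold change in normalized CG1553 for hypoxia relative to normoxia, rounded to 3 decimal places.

CG1553/Act5C (normoxia) = 821.1 / 3884 = 0.21141
CG1553/Act5C (hypoxia) = 2668 / 1998 = 1.3353
Fold change = 1.3353 / 0.21141 = 6.3165
log2(6.3165) = 2.6591

2.659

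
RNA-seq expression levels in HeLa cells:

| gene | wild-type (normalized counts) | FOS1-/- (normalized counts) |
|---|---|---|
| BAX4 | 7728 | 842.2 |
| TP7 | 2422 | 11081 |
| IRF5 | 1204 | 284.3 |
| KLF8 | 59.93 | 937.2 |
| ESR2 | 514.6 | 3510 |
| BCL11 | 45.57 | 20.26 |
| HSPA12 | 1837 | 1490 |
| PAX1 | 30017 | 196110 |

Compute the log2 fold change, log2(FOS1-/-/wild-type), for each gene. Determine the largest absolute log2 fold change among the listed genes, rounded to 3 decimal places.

log2(842.2/7728) = -3.198  (BAX4)
log2(11081/2422) = 2.194  (TP7)
log2(284.3/1204) = -2.082  (IRF5)
log2(937.2/59.93) = 3.967  (KLF8)
log2(3510/514.6) = 2.770  (ESR2)
log2(20.26/45.57) = -1.169  (BCL11)
log2(1490/1837) = -0.302  (HSPA12)
log2(196110/30017) = 2.708  (PAX1)
The largest magnitude belongs to KLF8.

3.967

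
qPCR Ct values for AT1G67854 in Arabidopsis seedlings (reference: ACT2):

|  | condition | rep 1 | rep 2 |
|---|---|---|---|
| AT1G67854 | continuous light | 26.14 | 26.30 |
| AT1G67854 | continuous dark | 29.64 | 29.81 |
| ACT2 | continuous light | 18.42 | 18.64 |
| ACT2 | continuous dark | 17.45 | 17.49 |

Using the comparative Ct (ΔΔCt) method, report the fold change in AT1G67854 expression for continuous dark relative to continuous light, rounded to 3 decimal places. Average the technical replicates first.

Mean Ct: AT1G67854 continuous light 26.220; AT1G67854 continuous dark 29.725; ACT2 continuous light 18.530; ACT2 continuous dark 17.470
ΔCt(continuous light) = 26.220 − 18.530 = 7.690
ΔCt(continuous dark) = 29.725 − 17.470 = 12.255
ΔΔCt = 12.255 − 7.690 = 4.565
Fold change = 2^(−4.565) = 0.0422

0.042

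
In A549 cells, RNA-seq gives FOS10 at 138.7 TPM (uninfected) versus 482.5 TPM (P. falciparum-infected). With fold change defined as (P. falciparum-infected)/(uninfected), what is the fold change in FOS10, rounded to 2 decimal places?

3.48

Fold change = 482.5 / 138.7 = 3.479
FOS10 is upregulated.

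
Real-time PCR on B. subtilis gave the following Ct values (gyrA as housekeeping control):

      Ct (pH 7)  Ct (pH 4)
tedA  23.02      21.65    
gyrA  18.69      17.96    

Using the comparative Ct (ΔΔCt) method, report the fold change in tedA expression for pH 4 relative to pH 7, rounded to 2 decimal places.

ΔCt(pH 7) = 23.020 − 18.690 = 4.330
ΔCt(pH 4) = 21.650 − 17.960 = 3.690
ΔΔCt = 3.690 − 4.330 = -0.640
Fold change = 2^(−(-0.640)) = 2^0.640 = 1.558

1.56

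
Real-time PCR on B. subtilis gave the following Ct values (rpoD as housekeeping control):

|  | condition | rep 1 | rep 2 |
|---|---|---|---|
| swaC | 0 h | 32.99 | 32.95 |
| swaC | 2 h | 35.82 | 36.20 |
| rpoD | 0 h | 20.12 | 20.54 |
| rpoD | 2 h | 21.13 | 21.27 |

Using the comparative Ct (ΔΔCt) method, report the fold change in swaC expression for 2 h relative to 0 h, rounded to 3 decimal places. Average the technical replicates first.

0.222

Mean Ct: swaC 0 h 32.970; swaC 2 h 36.010; rpoD 0 h 20.330; rpoD 2 h 21.200
ΔCt(0 h) = 32.970 − 20.330 = 12.640
ΔCt(2 h) = 36.010 − 21.200 = 14.810
ΔΔCt = 14.810 − 12.640 = 2.170
Fold change = 2^(−2.170) = 0.2222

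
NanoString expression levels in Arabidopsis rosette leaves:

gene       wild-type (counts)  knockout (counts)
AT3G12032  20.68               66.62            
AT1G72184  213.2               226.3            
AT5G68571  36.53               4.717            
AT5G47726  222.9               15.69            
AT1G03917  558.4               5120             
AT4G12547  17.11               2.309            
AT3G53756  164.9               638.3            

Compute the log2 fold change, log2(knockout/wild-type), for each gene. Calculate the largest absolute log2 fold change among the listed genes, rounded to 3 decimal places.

log2(66.62/20.68) = 1.688  (AT3G12032)
log2(226.3/213.2) = 0.086  (AT1G72184)
log2(4.717/36.53) = -2.953  (AT5G68571)
log2(15.69/222.9) = -3.828  (AT5G47726)
log2(5120/558.4) = 3.197  (AT1G03917)
log2(2.309/17.11) = -2.889  (AT4G12547)
log2(638.3/164.9) = 1.953  (AT3G53756)
The largest magnitude belongs to AT5G47726.

3.828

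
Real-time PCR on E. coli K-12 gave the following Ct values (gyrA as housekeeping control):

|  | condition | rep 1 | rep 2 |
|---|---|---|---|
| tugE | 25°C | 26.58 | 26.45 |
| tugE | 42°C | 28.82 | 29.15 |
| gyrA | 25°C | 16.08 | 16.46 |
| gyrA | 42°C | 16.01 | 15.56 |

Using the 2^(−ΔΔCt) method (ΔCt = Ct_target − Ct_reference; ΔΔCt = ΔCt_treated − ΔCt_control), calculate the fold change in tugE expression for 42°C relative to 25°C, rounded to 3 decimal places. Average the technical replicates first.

0.129

Mean Ct: tugE 25°C 26.515; tugE 42°C 28.985; gyrA 25°C 16.270; gyrA 42°C 15.785
ΔCt(25°C) = 26.515 − 16.270 = 10.245
ΔCt(42°C) = 28.985 − 15.785 = 13.200
ΔΔCt = 13.200 − 10.245 = 2.955
Fold change = 2^(−2.955) = 0.1290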